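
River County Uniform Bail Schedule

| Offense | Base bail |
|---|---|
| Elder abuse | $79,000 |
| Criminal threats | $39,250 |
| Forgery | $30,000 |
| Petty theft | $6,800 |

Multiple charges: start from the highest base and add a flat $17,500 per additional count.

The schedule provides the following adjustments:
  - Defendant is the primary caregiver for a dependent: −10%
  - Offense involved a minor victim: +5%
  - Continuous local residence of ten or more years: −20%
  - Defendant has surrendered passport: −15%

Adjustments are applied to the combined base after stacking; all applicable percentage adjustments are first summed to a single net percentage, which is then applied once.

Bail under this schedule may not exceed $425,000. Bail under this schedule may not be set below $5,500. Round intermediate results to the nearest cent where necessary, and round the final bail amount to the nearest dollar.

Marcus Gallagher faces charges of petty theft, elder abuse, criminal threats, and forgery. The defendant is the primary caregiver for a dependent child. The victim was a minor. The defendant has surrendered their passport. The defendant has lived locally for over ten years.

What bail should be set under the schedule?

$78,900

Base amounts from the schedule: petty theft $6,800; elder abuse $79,000; criminal threats $39,250; forgery $30,000.
Stacking rule: highest base plus $17,500 per additional charge. Highest is elder abuse at $79,000; 3 additional charges → +$52,500. Combined base = $131,500.
Net percentage adjustment: −10% +5% −20% −15% = −40%. $131,500 × 0.6 = $78,900.
$78,900 is within the $425,000 maximum.
$78,900 is at or above the $5,500 minimum.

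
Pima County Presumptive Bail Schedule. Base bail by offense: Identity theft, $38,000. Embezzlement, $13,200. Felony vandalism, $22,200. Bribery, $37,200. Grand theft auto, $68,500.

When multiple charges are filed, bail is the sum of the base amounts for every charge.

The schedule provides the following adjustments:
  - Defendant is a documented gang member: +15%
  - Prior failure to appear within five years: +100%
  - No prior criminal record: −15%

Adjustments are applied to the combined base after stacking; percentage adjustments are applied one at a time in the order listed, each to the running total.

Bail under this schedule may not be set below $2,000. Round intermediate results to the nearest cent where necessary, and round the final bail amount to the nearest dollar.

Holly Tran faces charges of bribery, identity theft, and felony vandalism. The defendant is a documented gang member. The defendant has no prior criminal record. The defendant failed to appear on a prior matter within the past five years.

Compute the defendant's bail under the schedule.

$190,417

Base amounts from the schedule: bribery $37,200; identity theft $38,000; felony vandalism $22,200.
Stacking rule: sum of all bases. $37,200 + $38,000 + $22,200 = $97,400.
Defendant is a documented gang member (+15%): $97,400 × 1.15 = $112,010.
Prior failure to appear within five years (+100%): $112,010 × 2 = $224,020.
No prior criminal record (−15%): $224,020 × 0.85 = $190,417.
$190,417 is at or above the $2,000 minimum.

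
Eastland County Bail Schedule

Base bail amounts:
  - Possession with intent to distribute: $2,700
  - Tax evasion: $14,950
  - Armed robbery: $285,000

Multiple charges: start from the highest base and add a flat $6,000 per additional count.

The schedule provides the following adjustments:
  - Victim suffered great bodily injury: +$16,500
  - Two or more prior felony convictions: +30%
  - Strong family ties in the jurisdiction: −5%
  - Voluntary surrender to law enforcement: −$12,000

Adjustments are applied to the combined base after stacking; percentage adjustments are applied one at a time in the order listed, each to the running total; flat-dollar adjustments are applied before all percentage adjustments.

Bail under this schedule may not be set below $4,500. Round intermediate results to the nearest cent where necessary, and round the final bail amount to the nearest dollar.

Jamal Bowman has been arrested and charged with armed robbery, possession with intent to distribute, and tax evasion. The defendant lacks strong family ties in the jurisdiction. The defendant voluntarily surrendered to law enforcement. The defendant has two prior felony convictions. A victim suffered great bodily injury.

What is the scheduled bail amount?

Base amounts from the schedule: armed robbery $285,000; possession with intent to distribute $2,700; tax evasion $14,950.
Stacking rule: highest base plus $6,000 per additional charge. Highest is armed robbery at $285,000; 2 additional charges → +$12,000. Combined base = $297,000.
Victim suffered great bodily injury (+$16,500 flat): $297,000 + $16,500 = $313,500.
Voluntary surrender to law enforcement (−$12,000 flat): $313,500 − $12,000 = $301,500.
Two or more prior felony convictions (+30%): $301,500 × 1.3 = $391,950.
$391,950 is at or above the $4,500 minimum.

$391,950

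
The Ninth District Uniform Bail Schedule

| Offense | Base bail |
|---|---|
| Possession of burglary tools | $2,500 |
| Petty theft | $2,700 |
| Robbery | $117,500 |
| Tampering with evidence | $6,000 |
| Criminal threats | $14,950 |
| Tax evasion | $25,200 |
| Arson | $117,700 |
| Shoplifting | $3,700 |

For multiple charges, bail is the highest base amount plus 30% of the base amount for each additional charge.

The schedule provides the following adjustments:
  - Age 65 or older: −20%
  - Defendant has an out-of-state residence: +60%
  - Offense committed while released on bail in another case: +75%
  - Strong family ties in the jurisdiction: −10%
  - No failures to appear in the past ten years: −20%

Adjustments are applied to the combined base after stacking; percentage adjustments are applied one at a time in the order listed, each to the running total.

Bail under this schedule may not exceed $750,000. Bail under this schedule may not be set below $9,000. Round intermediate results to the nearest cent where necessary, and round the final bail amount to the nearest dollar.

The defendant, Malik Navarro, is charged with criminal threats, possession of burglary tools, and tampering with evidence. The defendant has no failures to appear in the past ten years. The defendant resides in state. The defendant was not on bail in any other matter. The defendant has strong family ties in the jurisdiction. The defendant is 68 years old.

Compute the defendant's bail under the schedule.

$10,080

Base amounts from the schedule: criminal threats $14,950; possession of burglary tools $2,500; tampering with evidence $6,000.
Stacking rule: highest base plus 30% of each additional charge. Highest is criminal threats at $14,950. Additional: $2,500 × 30% = $750; $6,000 × 30% = $1,800. Combined base = $14,950 + $2,550 = $17,500.
Age 65 or older (−20%): $17,500 × 0.8 = $14,000.
Strong family ties in the jurisdiction (−10%): $14,000 × 0.9 = $12,600.
No failures to appear in the past ten years (−20%): $12,600 × 0.8 = $10,080.
$10,080 is within the $750,000 maximum.
$10,080 is at or above the $9,000 minimum.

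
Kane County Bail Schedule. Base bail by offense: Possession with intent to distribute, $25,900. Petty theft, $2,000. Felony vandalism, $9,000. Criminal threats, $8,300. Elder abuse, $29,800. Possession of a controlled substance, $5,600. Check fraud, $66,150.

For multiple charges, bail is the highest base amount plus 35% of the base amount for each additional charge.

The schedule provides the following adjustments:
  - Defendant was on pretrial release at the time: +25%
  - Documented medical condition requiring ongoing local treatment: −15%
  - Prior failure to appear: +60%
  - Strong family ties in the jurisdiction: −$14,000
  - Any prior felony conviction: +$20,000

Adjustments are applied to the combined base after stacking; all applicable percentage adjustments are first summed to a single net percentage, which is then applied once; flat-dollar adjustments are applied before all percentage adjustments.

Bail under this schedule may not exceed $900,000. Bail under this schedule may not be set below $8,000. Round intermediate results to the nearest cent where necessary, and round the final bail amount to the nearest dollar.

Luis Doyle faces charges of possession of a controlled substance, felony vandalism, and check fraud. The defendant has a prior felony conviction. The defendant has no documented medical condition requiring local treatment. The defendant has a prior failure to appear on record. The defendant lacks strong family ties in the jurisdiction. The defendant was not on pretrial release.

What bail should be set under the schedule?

Base amounts from the schedule: possession of a controlled substance $5,600; felony vandalism $9,000; check fraud $66,150.
Stacking rule: highest base plus 35% of each additional charge. Highest is check fraud at $66,150. Additional: $5,600 × 35% = $1,960; $9,000 × 35% = $3,150. Combined base = $66,150 + $5,110 = $71,260.
Any prior felony conviction (+$20,000 flat): $71,260 + $20,000 = $91,260.
Prior failure to appear (+60%): $91,260 × 1.6 = $146,016.
$146,016 is within the $900,000 maximum.
$146,016 is at or above the $8,000 minimum.

$146,016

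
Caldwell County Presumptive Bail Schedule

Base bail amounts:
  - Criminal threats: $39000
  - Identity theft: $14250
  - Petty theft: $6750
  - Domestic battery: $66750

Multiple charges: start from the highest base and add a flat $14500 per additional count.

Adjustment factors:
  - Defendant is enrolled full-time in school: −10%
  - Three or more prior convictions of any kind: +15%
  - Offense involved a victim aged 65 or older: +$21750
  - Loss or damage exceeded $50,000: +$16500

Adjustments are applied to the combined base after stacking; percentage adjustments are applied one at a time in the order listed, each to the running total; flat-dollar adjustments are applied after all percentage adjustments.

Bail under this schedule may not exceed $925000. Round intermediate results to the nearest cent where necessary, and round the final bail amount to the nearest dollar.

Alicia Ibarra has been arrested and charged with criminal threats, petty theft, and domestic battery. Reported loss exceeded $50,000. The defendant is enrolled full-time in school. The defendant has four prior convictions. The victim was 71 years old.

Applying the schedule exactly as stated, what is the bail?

Base amounts from the schedule: criminal threats $39000; petty theft $6750; domestic battery $66750.
Stacking rule: highest base plus $14500 per additional charge. Highest is domestic battery at $66750; 2 additional charges → +$29000. Combined base = $95750.
Defendant is enrolled full-time in school (−10%): $95750 × 0.9 = $86175.
Three or more prior convictions of any kind (+15%): $86175 × 1.15 = $99101.25.
Offense involved a victim aged 65 or older (+$21750 flat): $99101.25 + $21750 = $120851.25.
Loss or damage exceeded $50,000 (+$16500 flat): $120851.25 + $16500 = $137351.25.
$137351.25 is within the $925000 maximum.
Rounded to the nearest dollar: $137351.

$137351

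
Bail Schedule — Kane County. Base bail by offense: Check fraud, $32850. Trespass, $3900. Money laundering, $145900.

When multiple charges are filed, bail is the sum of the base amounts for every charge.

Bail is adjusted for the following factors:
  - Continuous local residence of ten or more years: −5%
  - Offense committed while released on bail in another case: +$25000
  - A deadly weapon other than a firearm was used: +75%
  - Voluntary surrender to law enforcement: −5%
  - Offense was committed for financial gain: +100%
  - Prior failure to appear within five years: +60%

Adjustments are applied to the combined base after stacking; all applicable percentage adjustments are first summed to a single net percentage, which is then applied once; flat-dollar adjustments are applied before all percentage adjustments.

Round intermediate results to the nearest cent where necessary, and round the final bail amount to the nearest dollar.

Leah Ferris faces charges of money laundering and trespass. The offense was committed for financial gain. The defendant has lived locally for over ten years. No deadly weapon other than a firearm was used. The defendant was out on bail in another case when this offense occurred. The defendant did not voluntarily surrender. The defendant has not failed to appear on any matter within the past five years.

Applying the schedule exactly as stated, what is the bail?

$340860

Base amounts from the schedule: money laundering $145900; trespass $3900.
Stacking rule: sum of all bases. $145900 + $3900 = $149800.
Offense committed while released on bail in another case (+$25000 flat): $149800 + $25000 = $174800.
Net percentage adjustment: −5% +100% = +95%. $174800 × 1.95 = $340860.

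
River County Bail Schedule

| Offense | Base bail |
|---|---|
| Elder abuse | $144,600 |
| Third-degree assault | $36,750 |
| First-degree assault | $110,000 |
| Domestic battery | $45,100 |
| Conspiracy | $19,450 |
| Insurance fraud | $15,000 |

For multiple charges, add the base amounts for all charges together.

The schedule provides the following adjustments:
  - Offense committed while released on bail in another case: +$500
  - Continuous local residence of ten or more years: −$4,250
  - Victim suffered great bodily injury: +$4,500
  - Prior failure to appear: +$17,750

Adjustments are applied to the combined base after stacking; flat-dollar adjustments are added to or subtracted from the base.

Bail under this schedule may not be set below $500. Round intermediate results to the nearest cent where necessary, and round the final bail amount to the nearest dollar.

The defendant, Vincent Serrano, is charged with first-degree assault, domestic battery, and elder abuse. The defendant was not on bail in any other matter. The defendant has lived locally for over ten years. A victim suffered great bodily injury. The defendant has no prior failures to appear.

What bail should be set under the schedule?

Base amounts from the schedule: first-degree assault $110,000; domestic battery $45,100; elder abuse $144,600.
Stacking rule: sum of all bases. $110,000 + $45,100 + $144,600 = $299,700.
Continuous local residence of ten or more years (−$4,250 flat): $299,700 − $4,250 = $295,450.
Victim suffered great bodily injury (+$4,500 flat): $295,450 + $4,500 = $299,950.
$299,950 is at or above the $500 minimum.

$299,950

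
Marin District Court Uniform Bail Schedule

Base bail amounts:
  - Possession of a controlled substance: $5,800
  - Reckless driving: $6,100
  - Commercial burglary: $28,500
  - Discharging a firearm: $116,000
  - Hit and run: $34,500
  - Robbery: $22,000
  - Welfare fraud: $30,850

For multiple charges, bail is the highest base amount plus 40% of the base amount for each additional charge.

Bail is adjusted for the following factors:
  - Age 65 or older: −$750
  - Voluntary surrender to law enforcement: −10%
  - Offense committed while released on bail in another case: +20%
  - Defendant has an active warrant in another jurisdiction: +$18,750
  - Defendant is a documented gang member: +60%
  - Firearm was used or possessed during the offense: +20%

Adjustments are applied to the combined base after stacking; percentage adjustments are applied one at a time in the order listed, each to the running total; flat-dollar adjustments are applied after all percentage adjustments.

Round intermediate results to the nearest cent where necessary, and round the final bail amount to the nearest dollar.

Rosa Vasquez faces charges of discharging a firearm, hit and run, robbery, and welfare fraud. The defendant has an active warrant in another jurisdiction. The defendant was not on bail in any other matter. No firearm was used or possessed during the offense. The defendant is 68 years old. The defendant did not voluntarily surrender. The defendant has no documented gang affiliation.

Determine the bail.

Base amounts from the schedule: discharging a firearm $116,000; hit and run $34,500; robbery $22,000; welfare fraud $30,850.
Stacking rule: highest base plus 40% of each additional charge. Highest is discharging a firearm at $116,000. Additional: $34,500 × 40% = $13,800; $22,000 × 40% = $8,800; $30,850 × 40% = $12,340. Combined base = $116,000 + $34,940 = $150,940.
Age 65 or older (−$750 flat): $150,940 − $750 = $150,190.
Defendant has an active warrant in another jurisdiction (+$18,750 flat): $150,190 + $18,750 = $168,940.

$168,940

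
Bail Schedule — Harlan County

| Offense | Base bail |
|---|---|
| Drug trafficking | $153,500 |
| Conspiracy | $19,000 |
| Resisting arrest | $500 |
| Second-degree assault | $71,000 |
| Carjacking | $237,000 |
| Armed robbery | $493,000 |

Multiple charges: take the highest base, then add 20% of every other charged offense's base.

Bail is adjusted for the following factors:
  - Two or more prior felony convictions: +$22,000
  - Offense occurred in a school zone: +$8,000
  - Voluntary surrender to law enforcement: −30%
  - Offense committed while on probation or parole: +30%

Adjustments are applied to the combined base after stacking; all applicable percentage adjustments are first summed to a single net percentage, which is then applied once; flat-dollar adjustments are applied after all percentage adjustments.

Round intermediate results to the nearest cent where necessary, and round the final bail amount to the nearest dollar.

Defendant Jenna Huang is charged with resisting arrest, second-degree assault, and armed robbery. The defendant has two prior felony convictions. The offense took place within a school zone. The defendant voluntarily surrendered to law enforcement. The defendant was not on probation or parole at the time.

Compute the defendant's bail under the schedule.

Base amounts from the schedule: resisting arrest $500; second-degree assault $71,000; armed robbery $493,000.
Stacking rule: highest base plus 20% of each additional charge. Highest is armed robbery at $493,000. Additional: $500 × 20% = $100; $71,000 × 20% = $14,200. Combined base = $493,000 + $14,300 = $507,300.
Voluntary surrender to law enforcement (−30%): $507,300 × 0.7 = $355,110.
Two or more prior felony convictions (+$22,000 flat): $355,110 + $22,000 = $377,110.
Offense occurred in a school zone (+$8,000 flat): $377,110 + $8,000 = $385,110.

$385,110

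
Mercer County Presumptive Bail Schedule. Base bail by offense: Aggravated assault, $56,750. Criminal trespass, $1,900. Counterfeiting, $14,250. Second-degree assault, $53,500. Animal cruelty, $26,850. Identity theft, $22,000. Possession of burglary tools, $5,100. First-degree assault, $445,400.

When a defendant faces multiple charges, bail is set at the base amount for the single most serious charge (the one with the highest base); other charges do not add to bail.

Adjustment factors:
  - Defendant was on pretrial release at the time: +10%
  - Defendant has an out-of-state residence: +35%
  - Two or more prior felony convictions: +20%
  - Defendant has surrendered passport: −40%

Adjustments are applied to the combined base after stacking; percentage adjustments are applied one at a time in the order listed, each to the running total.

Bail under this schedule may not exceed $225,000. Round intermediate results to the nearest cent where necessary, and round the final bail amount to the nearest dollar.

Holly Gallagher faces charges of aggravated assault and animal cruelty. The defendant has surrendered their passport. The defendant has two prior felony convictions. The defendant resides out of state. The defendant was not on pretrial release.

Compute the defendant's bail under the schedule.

$55,161

Base amounts from the schedule: aggravated assault $56,750; animal cruelty $26,850.
Stacking rule: use the highest base only. Highest is aggravated assault at $56,750. Combined base = $56,750.
Defendant has an out-of-state residence (+35%): $56,750 × 1.35 = $76,612.50.
Two or more prior felony convictions (+20%): $76,612.50 × 1.2 = $91,935.
Defendant has surrendered passport (−40%): $91,935 × 0.6 = $55,161.
$55,161 is within the $225,000 maximum.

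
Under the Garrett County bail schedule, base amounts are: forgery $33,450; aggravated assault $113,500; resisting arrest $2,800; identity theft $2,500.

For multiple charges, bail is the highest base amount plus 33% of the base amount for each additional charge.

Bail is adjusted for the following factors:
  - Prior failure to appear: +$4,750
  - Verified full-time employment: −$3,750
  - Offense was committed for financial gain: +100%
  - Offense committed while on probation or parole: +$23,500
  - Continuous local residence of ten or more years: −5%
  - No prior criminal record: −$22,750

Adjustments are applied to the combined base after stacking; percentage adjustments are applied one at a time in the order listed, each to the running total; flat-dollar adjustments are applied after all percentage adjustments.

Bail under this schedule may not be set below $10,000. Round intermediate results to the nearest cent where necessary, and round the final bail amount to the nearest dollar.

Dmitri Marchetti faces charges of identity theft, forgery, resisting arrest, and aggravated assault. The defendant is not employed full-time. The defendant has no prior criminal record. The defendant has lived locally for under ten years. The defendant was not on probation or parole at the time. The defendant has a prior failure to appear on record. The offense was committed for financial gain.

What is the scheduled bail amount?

Base amounts from the schedule: identity theft $2,500; forgery $33,450; resisting arrest $2,800; aggravated assault $113,500.
Stacking rule: highest base plus 33% of each additional charge. Highest is aggravated assault at $113,500. Additional: $2,500 × 33% = $825; $33,450 × 33% = $11,038.50; $2,800 × 33% = $924. Combined base = $113,500 + $12,787.50 = $126,287.50.
Offense was committed for financial gain (+100%): $126,287.50 × 2 = $252,575.
Prior failure to appear (+$4,750 flat): $252,575 + $4,750 = $257,325.
No prior criminal record (−$22,750 flat): $257,325 − $22,750 = $234,575.
$234,575 is at or above the $10,000 minimum.

$234,575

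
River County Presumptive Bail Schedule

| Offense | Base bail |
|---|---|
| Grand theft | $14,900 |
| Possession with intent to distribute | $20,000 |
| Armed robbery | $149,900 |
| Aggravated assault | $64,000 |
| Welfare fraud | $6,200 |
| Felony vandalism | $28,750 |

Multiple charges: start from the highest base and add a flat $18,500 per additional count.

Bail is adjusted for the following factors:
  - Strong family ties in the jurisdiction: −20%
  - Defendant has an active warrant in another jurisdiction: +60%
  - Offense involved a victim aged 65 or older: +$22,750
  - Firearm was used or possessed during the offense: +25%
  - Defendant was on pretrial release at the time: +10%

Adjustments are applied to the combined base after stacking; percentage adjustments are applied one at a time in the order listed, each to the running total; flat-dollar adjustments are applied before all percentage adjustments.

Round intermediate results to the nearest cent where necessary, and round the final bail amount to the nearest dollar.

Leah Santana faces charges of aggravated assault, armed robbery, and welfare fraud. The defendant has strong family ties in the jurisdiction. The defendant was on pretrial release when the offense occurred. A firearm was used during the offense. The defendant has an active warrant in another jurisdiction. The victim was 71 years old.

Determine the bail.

$368,984

Base amounts from the schedule: aggravated assault $64,000; armed robbery $149,900; welfare fraud $6,200.
Stacking rule: highest base plus $18,500 per additional charge. Highest is armed robbery at $149,900; 2 additional charges → +$37,000. Combined base = $186,900.
Offense involved a victim aged 65 or older (+$22,750 flat): $186,900 + $22,750 = $209,650.
Strong family ties in the jurisdiction (−20%): $209,650 × 0.8 = $167,720.
Defendant has an active warrant in another jurisdiction (+60%): $167,720 × 1.6 = $268,352.
Firearm was used or possessed during the offense (+25%): $268,352 × 1.25 = $335,440.
Defendant was on pretrial release at the time (+10%): $335,440 × 1.1 = $368,984.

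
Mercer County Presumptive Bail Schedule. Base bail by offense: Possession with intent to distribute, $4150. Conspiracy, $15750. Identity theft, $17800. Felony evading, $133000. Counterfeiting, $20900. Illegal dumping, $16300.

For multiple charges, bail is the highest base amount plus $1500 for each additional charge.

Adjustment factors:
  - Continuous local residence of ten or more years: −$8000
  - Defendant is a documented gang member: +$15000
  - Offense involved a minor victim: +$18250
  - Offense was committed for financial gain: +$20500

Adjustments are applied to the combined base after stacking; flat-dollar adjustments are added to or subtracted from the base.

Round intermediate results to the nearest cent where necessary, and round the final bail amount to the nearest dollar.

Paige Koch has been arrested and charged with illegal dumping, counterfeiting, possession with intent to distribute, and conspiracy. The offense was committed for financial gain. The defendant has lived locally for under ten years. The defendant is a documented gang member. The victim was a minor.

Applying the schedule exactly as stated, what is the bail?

Base amounts from the schedule: illegal dumping $16300; counterfeiting $20900; possession with intent to distribute $4150; conspiracy $15750.
Stacking rule: highest base plus $1500 per additional charge. Highest is counterfeiting at $20900; 3 additional charges → +$4500. Combined base = $25400.
Defendant is a documented gang member (+$15000 flat): $25400 + $15000 = $40400.
Offense involved a minor victim (+$18250 flat): $40400 + $18250 = $58650.
Offense was committed for financial gain (+$20500 flat): $58650 + $20500 = $79150.

$79150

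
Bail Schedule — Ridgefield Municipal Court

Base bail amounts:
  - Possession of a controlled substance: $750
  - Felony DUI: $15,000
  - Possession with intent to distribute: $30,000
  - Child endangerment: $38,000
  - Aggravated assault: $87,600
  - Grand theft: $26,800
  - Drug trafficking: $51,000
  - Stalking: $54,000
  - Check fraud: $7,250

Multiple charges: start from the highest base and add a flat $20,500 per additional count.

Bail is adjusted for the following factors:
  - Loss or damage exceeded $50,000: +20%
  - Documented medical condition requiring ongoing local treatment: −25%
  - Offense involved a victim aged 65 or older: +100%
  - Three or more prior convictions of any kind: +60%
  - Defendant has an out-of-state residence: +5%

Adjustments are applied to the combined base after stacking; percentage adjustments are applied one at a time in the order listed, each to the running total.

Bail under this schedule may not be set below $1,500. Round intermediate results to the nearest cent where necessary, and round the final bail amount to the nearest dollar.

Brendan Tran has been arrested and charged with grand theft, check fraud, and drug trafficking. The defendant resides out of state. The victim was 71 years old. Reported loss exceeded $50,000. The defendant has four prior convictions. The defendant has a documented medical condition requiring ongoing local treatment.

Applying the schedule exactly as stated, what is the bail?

Base amounts from the schedule: grand theft $26,800; check fraud $7,250; drug trafficking $51,000.
Stacking rule: highest base plus $20,500 per additional charge. Highest is drug trafficking at $51,000; 2 additional charges → +$41,000. Combined base = $92,000.
Loss or damage exceeded $50,000 (+20%): $92,000 × 1.2 = $110,400.
Documented medical condition requiring ongoing local treatment (−25%): $110,400 × 0.75 = $82,800.
Offense involved a victim aged 65 or older (+100%): $82,800 × 2 = $165,600.
Three or more prior convictions of any kind (+60%): $165,600 × 1.6 = $264,960.
Defendant has an out-of-state residence (+5%): $264,960 × 1.05 = $278,208.
$278,208 is at or above the $1,500 minimum.

$278,208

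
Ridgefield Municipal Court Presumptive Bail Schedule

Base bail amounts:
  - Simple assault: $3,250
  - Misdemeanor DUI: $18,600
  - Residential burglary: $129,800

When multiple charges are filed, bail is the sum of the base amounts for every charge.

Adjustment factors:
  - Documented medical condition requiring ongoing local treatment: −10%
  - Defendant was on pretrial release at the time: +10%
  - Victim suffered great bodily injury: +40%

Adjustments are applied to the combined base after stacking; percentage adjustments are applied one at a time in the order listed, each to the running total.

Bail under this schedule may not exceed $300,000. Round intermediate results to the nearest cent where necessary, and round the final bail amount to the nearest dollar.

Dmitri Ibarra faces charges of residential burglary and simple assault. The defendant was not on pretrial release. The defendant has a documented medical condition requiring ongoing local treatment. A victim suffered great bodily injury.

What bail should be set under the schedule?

$167,643

Base amounts from the schedule: residential burglary $129,800; simple assault $3,250.
Stacking rule: sum of all bases. $129,800 + $3,250 = $133,050.
Documented medical condition requiring ongoing local treatment (−10%): $133,050 × 0.9 = $119,745.
Victim suffered great bodily injury (+40%): $119,745 × 1.4 = $167,643.
$167,643 is within the $300,000 maximum.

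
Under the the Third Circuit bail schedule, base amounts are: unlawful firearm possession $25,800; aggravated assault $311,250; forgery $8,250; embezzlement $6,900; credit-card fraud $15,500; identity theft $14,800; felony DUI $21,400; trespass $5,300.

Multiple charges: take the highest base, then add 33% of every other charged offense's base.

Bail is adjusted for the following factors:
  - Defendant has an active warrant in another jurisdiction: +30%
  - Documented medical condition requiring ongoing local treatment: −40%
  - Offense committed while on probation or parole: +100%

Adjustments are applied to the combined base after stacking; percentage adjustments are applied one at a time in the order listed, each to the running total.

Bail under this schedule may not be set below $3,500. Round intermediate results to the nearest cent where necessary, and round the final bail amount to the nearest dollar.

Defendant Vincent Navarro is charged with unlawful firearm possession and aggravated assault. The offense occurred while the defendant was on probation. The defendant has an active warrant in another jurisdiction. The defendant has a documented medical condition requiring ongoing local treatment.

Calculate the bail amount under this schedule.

$498,832

Base amounts from the schedule: unlawful firearm possession $25,800; aggravated assault $311,250.
Stacking rule: highest base plus 33% of each additional charge. Highest is aggravated assault at $311,250. Additional: $25,800 × 33% = $8,514. Combined base = $311,250 + $8,514 = $319,764.
Defendant has an active warrant in another jurisdiction (+30%): $319,764 × 1.3 = $415,693.20.
Documented medical condition requiring ongoing local treatment (−40%): $415,693.20 × 0.6 = $249,415.92.
Offense committed while on probation or parole (+100%): $249,415.92 × 2 = $498,831.84.
$498,831.84 is at or above the $3,500 minimum.
Rounded to the nearest dollar: $498,832.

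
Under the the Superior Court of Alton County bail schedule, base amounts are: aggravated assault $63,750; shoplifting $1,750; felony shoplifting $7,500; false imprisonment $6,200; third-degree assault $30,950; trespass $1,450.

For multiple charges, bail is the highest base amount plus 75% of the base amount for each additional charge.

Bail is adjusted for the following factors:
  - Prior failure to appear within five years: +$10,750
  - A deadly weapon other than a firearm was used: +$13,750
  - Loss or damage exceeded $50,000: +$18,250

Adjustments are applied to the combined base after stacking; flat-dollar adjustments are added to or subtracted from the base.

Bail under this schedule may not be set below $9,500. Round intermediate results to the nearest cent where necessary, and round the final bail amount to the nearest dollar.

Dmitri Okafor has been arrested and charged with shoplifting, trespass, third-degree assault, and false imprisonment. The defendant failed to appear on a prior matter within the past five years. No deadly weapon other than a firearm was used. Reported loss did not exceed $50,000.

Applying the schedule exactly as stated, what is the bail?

$48,750

Base amounts from the schedule: shoplifting $1,750; trespass $1,450; third-degree assault $30,950; false imprisonment $6,200.
Stacking rule: highest base plus 75% of each additional charge. Highest is third-degree assault at $30,950. Additional: $1,750 × 75% = $1,312.50; $1,450 × 75% = $1,087.50; $6,200 × 75% = $4,650. Combined base = $30,950 + $7,050 = $38,000.
Prior failure to appear within five years (+$10,750 flat): $38,000 + $10,750 = $48,750.
$48,750 is at or above the $9,500 minimum.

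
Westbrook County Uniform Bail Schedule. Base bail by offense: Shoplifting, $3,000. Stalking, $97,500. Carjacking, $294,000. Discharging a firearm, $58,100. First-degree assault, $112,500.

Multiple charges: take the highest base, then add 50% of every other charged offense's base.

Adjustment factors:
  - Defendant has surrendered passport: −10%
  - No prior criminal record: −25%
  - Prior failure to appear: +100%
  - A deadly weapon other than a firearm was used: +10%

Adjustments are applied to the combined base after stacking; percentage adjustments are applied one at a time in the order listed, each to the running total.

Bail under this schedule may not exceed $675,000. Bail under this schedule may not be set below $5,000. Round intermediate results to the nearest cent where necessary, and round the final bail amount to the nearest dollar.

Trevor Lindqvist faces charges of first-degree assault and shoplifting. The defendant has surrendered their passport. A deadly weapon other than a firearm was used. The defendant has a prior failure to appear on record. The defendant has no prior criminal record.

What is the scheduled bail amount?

$169,290

Base amounts from the schedule: first-degree assault $112,500; shoplifting $3,000.
Stacking rule: highest base plus 50% of each additional charge. Highest is first-degree assault at $112,500. Additional: $3,000 × 50% = $1,500. Combined base = $112,500 + $1,500 = $114,000.
Defendant has surrendered passport (−10%): $114,000 × 0.9 = $102,600.
No prior criminal record (−25%): $102,600 × 0.75 = $76,950.
Prior failure to appear (+100%): $76,950 × 2 = $153,900.
A deadly weapon other than a firearm was used (+10%): $153,900 × 1.1 = $169,290.
$169,290 is within the $675,000 maximum.
$169,290 is at or above the $5,000 minimum.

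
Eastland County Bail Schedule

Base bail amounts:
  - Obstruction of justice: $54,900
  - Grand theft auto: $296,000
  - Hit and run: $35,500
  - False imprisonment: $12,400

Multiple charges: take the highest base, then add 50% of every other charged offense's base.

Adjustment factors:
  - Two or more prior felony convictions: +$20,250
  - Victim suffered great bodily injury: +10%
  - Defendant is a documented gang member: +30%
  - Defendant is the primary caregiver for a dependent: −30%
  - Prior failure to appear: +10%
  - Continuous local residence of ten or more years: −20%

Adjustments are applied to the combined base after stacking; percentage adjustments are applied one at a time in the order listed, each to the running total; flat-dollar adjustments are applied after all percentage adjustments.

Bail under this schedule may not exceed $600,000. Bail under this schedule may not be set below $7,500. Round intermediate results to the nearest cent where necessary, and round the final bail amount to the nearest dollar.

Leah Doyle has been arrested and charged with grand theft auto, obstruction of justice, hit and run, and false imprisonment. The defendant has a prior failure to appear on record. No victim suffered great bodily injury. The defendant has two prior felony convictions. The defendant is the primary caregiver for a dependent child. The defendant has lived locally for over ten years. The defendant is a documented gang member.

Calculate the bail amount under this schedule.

$298,448

Base amounts from the schedule: grand theft auto $296,000; obstruction of justice $54,900; hit and run $35,500; false imprisonment $12,400.
Stacking rule: highest base plus 50% of each additional charge. Highest is grand theft auto at $296,000. Additional: $54,900 × 50% = $27,450; $35,500 × 50% = $17,750; $12,400 × 50% = $6,200. Combined base = $296,000 + $51,400 = $347,400.
Defendant is a documented gang member (+30%): $347,400 × 1.3 = $451,620.
Defendant is the primary caregiver for a dependent (−30%): $451,620 × 0.7 = $316,134.
Prior failure to appear (+10%): $316,134 × 1.1 = $347,747.40.
Continuous local residence of ten or more years (−20%): $347,747.40 × 0.8 = $278,197.92.
Two or more prior felony convictions (+$20,250 flat): $278,197.92 + $20,250 = $298,447.92.
$298,447.92 is within the $600,000 maximum.
$298,447.92 is at or above the $7,500 minimum.
Rounded to the nearest dollar: $298,448.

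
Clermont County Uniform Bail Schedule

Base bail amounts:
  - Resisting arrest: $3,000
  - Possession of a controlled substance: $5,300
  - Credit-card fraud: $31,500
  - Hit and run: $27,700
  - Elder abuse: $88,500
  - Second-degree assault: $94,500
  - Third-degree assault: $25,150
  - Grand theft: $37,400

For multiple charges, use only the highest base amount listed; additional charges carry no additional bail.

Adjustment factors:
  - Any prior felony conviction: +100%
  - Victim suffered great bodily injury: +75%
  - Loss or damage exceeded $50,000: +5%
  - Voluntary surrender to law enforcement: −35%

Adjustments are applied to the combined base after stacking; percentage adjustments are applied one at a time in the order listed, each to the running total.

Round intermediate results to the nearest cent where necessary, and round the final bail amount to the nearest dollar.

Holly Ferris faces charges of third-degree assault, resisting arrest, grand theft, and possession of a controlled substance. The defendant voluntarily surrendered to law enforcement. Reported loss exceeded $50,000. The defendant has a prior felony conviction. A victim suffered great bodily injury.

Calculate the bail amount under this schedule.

Base amounts from the schedule: third-degree assault $25,150; resisting arrest $3,000; grand theft $37,400; possession of a controlled substance $5,300.
Stacking rule: use the highest base only. Highest is grand theft at $37,400. Combined base = $37,400.
Any prior felony conviction (+100%): $37,400 × 2 = $74,800.
Victim suffered great bodily injury (+75%): $74,800 × 1.75 = $130,900.
Loss or damage exceeded $50,000 (+5%): $130,900 × 1.05 = $137,445.
Voluntary surrender to law enforcement (−35%): $137,445 × 0.65 = $89,339.25.
Rounded to the nearest dollar: $89,339.

$89,339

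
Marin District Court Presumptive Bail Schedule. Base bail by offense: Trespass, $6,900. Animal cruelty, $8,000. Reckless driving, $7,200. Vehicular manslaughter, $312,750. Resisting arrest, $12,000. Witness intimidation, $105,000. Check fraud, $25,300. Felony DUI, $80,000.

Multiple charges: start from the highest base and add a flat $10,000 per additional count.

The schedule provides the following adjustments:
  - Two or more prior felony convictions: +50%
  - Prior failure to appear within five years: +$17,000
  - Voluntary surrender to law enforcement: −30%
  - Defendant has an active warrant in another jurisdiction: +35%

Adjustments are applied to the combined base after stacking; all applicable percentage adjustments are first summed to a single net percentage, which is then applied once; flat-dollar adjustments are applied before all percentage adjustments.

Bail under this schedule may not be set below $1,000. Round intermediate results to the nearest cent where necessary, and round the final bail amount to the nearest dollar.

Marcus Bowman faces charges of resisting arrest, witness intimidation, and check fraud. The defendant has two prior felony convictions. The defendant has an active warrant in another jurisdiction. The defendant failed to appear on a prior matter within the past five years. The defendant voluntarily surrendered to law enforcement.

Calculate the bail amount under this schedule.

$220,100

Base amounts from the schedule: resisting arrest $12,000; witness intimidation $105,000; check fraud $25,300.
Stacking rule: highest base plus $10,000 per additional charge. Highest is witness intimidation at $105,000; 2 additional charges → +$20,000. Combined base = $125,000.
Prior failure to appear within five years (+$17,000 flat): $125,000 + $17,000 = $142,000.
Net percentage adjustment: +50% −30% +35% = +55%. $142,000 × 1.55 = $220,100.
$220,100 is at or above the $1,000 minimum.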